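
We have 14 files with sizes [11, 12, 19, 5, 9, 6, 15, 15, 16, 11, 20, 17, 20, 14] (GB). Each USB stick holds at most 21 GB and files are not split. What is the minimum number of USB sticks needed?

Total = 20 + 20 + 19 + 17 + 16 + 15 + 15 + 14 + 12 + 11 + 11 + 9 + 6 + 5 = 190 GB.
Lower bound: ⌈190/21⌉ = 10 USB sticks.
Also, 11 files each exceed 21/2 GB, and no two of those can share a USB stick, so at least 11 USB sticks are needed.
A packing using 11 USB sticks:
  USB stick 1: 20 = 20
  USB stick 2: 20 = 20
  USB stick 3: 19 = 19
  USB stick 4: 17 = 17
  USB stick 5: 16 + 5 = 21
  USB stick 6: 15 + 6 = 21
  USB stick 7: 15 = 15
  USB stick 8: 14 = 14
  USB stick 9: 12 + 9 = 21
  USB stick 10: 11 = 11
  USB stick 11: 11 = 11
This matches the lower bound, so 11 is optimal.

11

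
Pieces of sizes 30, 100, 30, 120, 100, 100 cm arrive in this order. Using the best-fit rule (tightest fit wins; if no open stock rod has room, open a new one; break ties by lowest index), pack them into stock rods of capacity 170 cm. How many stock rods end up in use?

4

  30 → stock rod 1 (new)  [load 30/170]
  100 → stock rod 1  [load 130/170]
  30 → stock rod 1  [load 160/170]
  120 → stock rod 2 (new)  [load 120/170]
  100 → stock rod 3 (new)  [load 100/170]
  100 → stock rod 4 (new)  [load 100/170]
4 stock rods opened.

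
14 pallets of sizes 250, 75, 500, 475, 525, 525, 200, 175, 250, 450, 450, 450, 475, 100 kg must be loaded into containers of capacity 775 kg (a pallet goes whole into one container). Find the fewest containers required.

8

Total = 525 + 525 + 500 + 475 + 475 + 450 + 450 + 450 + 250 + 250 + 200 + 175 + 100 + 75 = 4900 kg.
Lower bound: ⌈4900/775⌉ = 7 containers.
Also, 8 pallets each exceed 775/2 kg, and no two of those can share a container, so at least 8 containers are needed.
A packing using 8 containers:
  container 1: 525 + 250 = 775
  container 2: 525 + 250 = 775
  container 3: 500 + 200 + 75 = 775
  container 4: 475 + 175 + 100 = 750
  container 5: 475 = 475
  container 6: 450 = 450
  container 7: 450 = 450
  container 8: 450 = 450
This matches the lower bound, so 8 is optimal.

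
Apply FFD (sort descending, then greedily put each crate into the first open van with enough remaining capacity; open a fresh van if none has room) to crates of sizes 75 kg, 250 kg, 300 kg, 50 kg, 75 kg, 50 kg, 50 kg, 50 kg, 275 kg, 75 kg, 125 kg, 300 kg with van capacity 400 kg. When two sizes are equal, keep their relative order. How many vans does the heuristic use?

5

Sorted descending: 300, 300, 275, 250, 125, 75, 75, 75, 50, 50, 50, 50.
  300 → van 1 (new)  [load 300/400]
  300 → van 2 (new)  [load 300/400]
  275 → van 3 (new)  [load 275/400]
  250 → van 4 (new)  [load 250/400]
  125 → van 3  [load 400/400]
  75 → van 1  [load 375/400]
  75 → van 2  [load 375/400]
  75 → van 4  [load 325/400]
  50 → van 4  [load 375/400]
  50 → van 5 (new)  [load 50/400]
  50 → van 5  [load 100/400]
  50 → van 5  [load 150/400]
5 vans opened.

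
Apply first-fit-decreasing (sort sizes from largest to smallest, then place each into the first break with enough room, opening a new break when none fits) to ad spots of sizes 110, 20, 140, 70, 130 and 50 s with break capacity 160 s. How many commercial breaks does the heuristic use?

4

Sorted descending: 140, 130, 110, 70, 50, 20.
  140 → break 1 (new)  [load 140/160]
  130 → break 2 (new)  [load 130/160]
  110 → break 3 (new)  [load 110/160]
  70 → break 4 (new)  [load 70/160]
  50 → break 3  [load 160/160]
  20 → break 1  [load 160/160]
4 commercial breaks opened.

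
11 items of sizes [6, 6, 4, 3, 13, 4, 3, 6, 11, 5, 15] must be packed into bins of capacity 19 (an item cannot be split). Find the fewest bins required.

4

Total = 15 + 13 + 11 + 6 + 6 + 6 + 5 + 4 + 4 + 3 + 3 = 76.
Lower bound: ⌈76/19⌉ = 4 bins.
A packing using 4 bins:
  bin 1: 15 + 4 = 19
  bin 2: 13 + 6 = 19
  bin 3: 11 + 5 + 3 = 19
  bin 4: 6 + 6 + 4 + 3 = 19
This matches the lower bound, so 4 is optimal.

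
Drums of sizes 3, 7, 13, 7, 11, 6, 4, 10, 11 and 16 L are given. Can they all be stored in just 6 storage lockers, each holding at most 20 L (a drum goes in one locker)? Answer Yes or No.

Yes

A valid assignment using 5 storage lockers:
  locker 1: 16 + 4 = 20
  locker 2: 13 + 7 = 20
  locker 3: 11 + 7 = 18
  locker 4: 11 + 6 + 3 = 20
  locker 5: 10 = 10
That uses only 5 ≤ 6, so 6 storage lockers are enough.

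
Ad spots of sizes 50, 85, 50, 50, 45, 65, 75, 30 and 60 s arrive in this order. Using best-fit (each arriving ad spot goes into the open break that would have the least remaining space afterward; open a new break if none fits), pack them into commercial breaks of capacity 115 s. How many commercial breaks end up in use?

6

  50 → break 1 (new)  [load 50/115]
  85 → break 2 (new)  [load 85/115]
  50 → break 1  [load 100/115]
  50 → break 3 (new)  [load 50/115]
  45 → break 3  [load 95/115]
  65 → break 4 (new)  [load 65/115]
  75 → break 5 (new)  [load 75/115]
  30 → break 2  [load 115/115]
  60 → break 6 (new)  [load 60/115]
6 commercial breaks opened.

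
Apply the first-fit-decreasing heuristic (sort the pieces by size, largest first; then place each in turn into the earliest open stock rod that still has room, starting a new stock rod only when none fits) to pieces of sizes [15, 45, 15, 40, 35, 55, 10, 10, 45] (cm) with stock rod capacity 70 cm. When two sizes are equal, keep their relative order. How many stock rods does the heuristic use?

Sorted descending: 55, 45, 45, 40, 35, 15, 15, 10, 10.
  55 → stock rod 1 (new)  [load 55/70]
  45 → stock rod 2 (new)  [load 45/70]
  45 → stock rod 3 (new)  [load 45/70]
  40 → stock rod 4 (new)  [load 40/70]
  35 → stock rod 5 (new)  [load 35/70]
  15 → stock rod 1  [load 70/70]
  15 → stock rod 2  [load 60/70]
  10 → stock rod 2  [load 70/70]
  10 → stock rod 3  [load 55/70]
5 stock rods opened.

5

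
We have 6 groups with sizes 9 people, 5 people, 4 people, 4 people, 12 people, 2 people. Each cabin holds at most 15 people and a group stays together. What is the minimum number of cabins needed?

3

Total = 12 + 9 + 5 + 4 + 4 + 2 = 36 people.
Lower bound: ⌈36/15⌉ = 3 cabins.
A packing using 3 cabins:
  cabin 1: 12 + 2 = 14
  cabin 2: 9 + 5 = 14
  cabin 3: 4 + 4 = 8
This matches the lower bound, so 3 is optimal.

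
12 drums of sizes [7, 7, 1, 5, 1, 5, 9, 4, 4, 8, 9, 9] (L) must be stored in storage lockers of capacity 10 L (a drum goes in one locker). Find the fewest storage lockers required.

Total = 9 + 9 + 9 + 8 + 7 + 7 + 5 + 5 + 4 + 4 + 1 + 1 = 69 L.
Lower bound: ⌈69/10⌉ = 7 storage lockers.
A packing using 8 storage lockers:
  locker 1: 9 + 1 = 10
  locker 2: 9 + 1 = 10
  locker 3: 9 = 9
  locker 4: 8 = 8
  locker 5: 7 = 7
  locker 6: 7 = 7
  locker 7: 5 + 5 = 10
  locker 8: 4 + 4 = 8
No arrangement into 7 storage lockers stays within capacity, so 8 is optimal.

8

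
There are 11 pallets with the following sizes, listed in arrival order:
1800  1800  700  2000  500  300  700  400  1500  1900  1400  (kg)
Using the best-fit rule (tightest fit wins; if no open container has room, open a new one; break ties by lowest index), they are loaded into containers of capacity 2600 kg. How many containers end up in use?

  1800 → container 1 (new)  [load 1800/2600]
  1800 → container 2 (new)  [load 1800/2600]
  700 → container 1  [load 2500/2600]
  2000 → container 3 (new)  [load 2000/2600]
  500 → container 3  [load 2500/2600]
  300 → container 2  [load 2100/2600]
  700 → container 4 (new)  [load 700/2600]
  400 → container 2  [load 2500/2600]
  1500 → container 4  [load 2200/2600]
  1900 → container 5 (new)  [load 1900/2600]
  1400 → container 6 (new)  [load 1400/2600]
6 containers opened.

6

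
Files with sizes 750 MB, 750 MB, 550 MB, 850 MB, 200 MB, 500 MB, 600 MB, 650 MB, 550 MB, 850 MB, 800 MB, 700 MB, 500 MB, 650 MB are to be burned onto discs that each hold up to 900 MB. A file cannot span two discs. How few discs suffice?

13

Total = 850 + 850 + 800 + 750 + 750 + 700 + 650 + 650 + 600 + 550 + 550 + 500 + 500 + 200 = 8900 MB.
Lower bound: ⌈8900/900⌉ = 10 discs.
Also, 13 files each exceed 450 MB, and no two of those can share a disc, so at least 13 discs are needed.
A packing using 13 discs:
  disc 1: 850 = 850
  disc 2: 850 = 850
  disc 3: 800 = 800
  disc 4: 750 = 750
  disc 5: 750 = 750
  disc 6: 700 + 200 = 900
  disc 7: 650 = 650
  disc 8: 650 = 650
  disc 9: 600 = 600
  disc 10: 550 = 550
  disc 11: 550 = 550
  disc 12: 500 = 500
  disc 13: 500 = 500
This matches the lower bound, so 13 is optimal.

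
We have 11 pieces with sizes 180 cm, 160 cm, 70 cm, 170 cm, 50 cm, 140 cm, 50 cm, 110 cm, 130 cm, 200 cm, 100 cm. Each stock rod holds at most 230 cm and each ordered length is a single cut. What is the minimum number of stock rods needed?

7

Total = 200 + 180 + 170 + 160 + 140 + 130 + 110 + 100 + 70 + 50 + 50 = 1360 cm.
Lower bound: ⌈1360/230⌉ = 6 stock rods.
A packing using 7 stock rods:
  stock rod 1: 200 = 200
  stock rod 2: 180 + 50 = 230
  stock rod 3: 170 + 50 = 220
  stock rod 4: 160 + 70 = 230
  stock rod 5: 140 = 140
  stock rod 6: 130 + 100 = 230
  stock rod 7: 110 = 110
No arrangement into 6 stock rods stays within capacity, so 7 is optimal.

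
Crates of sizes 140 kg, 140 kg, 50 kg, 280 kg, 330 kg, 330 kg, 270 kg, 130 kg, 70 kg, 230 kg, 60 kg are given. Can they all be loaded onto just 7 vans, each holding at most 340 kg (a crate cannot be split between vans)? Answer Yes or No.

Yes

A valid assignment using 7 vans:
  van 1: 330 = 330
  van 2: 330 = 330
  van 3: 280 + 60 = 340
  van 4: 270 + 70 = 340
  van 5: 230 + 50 = 280
  van 6: 140 + 140 = 280
  van 7: 130 = 130
Every load is within 340 kg, so 7 vans suffice.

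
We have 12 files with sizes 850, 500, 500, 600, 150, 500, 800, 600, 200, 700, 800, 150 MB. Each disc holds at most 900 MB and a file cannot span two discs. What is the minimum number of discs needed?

9

Total = 850 + 800 + 800 + 700 + 600 + 600 + 500 + 500 + 500 + 200 + 150 + 150 = 6350 MB.
Lower bound: ⌈6350/900⌉ = 8 discs.
Also, 9 files each exceed 450 MB, and no two of those can share a disc, so at least 9 discs are needed.
A packing using 9 discs:
  disc 1: 850 = 850
  disc 2: 800 = 800
  disc 3: 800 = 800
  disc 4: 700 + 200 = 900
  disc 5: 600 + 150 + 150 = 900
  disc 6: 600 = 600
  disc 7: 500 = 500
  disc 8: 500 = 500
  disc 9: 500 = 500
This matches the lower bound, so 9 is optimal.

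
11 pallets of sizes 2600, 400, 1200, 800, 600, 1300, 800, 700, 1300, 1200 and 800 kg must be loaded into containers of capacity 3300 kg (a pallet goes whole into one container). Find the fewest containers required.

Total = 2600 + 1300 + 1300 + 1200 + 1200 + 800 + 800 + 800 + 700 + 600 + 400 = 11700 kg.
Lower bound: ⌈11700/3300⌉ = 4 containers.
A packing using 4 containers:
  container 1: 2600 + 700 = 3300
  container 2: 1300 + 1300 + 600 = 3200
  container 3: 1200 + 1200 + 800 = 3200
  container 4: 800 + 800 + 400 = 2000
This matches the lower bound, so 4 is optimal.

4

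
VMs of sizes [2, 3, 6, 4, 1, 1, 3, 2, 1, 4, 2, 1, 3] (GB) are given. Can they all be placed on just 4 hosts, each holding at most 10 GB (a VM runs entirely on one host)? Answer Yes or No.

A valid assignment using 4 hosts:
  host 1: 6 + 4 = 10
  host 2: 4 + 3 + 3 = 10
  host 3: 3 + 2 + 2 + 2 + 1 = 10
  host 4: 1 + 1 + 1 = 3
Every load is within 10 GB, so 4 hosts suffice.

Yes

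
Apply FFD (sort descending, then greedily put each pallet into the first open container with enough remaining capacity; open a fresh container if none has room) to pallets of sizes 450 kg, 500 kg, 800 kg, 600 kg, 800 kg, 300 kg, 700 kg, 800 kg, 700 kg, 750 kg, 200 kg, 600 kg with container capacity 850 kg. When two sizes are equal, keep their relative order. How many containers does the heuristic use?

10

Sorted descending: 800, 800, 800, 750, 700, 700, 600, 600, 500, 450, 300, 200.
  800 → container 1 (new)  [load 800/850]
  800 → container 2 (new)  [load 800/850]
  800 → container 3 (new)  [load 800/850]
  750 → container 4 (new)  [load 750/850]
  700 → container 5 (new)  [load 700/850]
  700 → container 6 (new)  [load 700/850]
  600 → container 7 (new)  [load 600/850]
  600 → container 8 (new)  [load 600/850]
  500 → container 9 (new)  [load 500/850]
  450 → container 10 (new)  [load 450/850]
  300 → container 9  [load 800/850]
  200 → container 7  [load 800/850]
10 containers opened.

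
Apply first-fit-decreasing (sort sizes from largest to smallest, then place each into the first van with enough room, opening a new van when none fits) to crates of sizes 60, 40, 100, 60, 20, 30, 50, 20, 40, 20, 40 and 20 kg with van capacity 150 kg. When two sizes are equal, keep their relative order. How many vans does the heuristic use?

4

Sorted descending: 100, 60, 60, 50, 40, 40, 40, 30, 20, 20, 20, 20.
  100 → van 1 (new)  [load 100/150]
  60 → van 2 (new)  [load 60/150]
  60 → van 2  [load 120/150]
  50 → van 1  [load 150/150]
  40 → van 3 (new)  [load 40/150]
  40 → van 3  [load 80/150]
  40 → van 3  [load 120/150]
  30 → van 2  [load 150/150]
  20 → van 3  [load 140/150]
  20 → van 4 (new)  [load 20/150]
  20 → van 4  [load 40/150]
  20 → van 4  [load 60/150]
4 vans opened.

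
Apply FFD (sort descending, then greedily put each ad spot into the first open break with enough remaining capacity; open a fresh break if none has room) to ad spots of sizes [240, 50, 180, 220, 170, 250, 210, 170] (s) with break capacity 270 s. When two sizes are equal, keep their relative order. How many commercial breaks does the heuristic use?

Sorted descending: 250, 240, 220, 210, 180, 170, 170, 50.
  250 → break 1 (new)  [load 250/270]
  240 → break 2 (new)  [load 240/270]
  220 → break 3 (new)  [load 220/270]
  210 → break 4 (new)  [load 210/270]
  180 → break 5 (new)  [load 180/270]
  170 → break 6 (new)  [load 170/270]
  170 → break 7 (new)  [load 170/270]
  50 → break 3  [load 270/270]
7 commercial breaks opened.

7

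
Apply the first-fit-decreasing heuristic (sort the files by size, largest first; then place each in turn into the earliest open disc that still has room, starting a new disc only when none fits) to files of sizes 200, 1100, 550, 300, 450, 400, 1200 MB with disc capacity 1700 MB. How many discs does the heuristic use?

Sorted descending: 1200, 1100, 550, 450, 400, 300, 200.
  1200 → disc 1 (new)  [load 1200/1700]
  1100 → disc 2 (new)  [load 1100/1700]
  550 → disc 2  [load 1650/1700]
  450 → disc 1  [load 1650/1700]
  400 → disc 3 (new)  [load 400/1700]
  300 → disc 3  [load 700/1700]
  200 → disc 3  [load 900/1700]
3 discs opened.

3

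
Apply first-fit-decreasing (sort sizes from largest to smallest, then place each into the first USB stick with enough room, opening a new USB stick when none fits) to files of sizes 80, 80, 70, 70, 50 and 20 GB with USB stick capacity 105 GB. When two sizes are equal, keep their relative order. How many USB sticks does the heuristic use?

Sorted descending: 80, 80, 70, 70, 50, 20.
  80 → USB stick 1 (new)  [load 80/105]
  80 → USB stick 2 (new)  [load 80/105]
  70 → USB stick 3 (new)  [load 70/105]
  70 → USB stick 4 (new)  [load 70/105]
  50 → USB stick 5 (new)  [load 50/105]
  20 → USB stick 1  [load 100/105]
5 USB sticks opened.

5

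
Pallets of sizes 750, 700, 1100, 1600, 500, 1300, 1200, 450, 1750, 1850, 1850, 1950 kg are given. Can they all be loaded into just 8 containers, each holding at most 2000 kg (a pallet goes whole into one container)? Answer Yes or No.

No

Total = 15000 kg; ⌈15000/2000⌉ = 8.
The bound of 8 does not rule out 8, but exhaustive search shows no assignment into 8 containers of capacity 2000 kg exists — the minimum is 9.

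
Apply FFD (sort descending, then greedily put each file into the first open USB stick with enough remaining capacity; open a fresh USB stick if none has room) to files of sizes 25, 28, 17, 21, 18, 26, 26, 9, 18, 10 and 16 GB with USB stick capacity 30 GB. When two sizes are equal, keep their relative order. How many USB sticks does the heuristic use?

Sorted descending: 28, 26, 26, 25, 21, 18, 18, 17, 16, 10, 9.
  28 → USB stick 1 (new)  [load 28/30]
  26 → USB stick 2 (new)  [load 26/30]
  26 → USB stick 3 (new)  [load 26/30]
  25 → USB stick 4 (new)  [load 25/30]
  21 → USB stick 5 (new)  [load 21/30]
  18 → USB stick 6 (new)  [load 18/30]
  18 → USB stick 7 (new)  [load 18/30]
  17 → USB stick 8 (new)  [load 17/30]
  16 → USB stick 9 (new)  [load 16/30]
  10 → USB stick 6  [load 28/30]
  9 → USB stick 5  [load 30/30]
9 USB sticks opened.

9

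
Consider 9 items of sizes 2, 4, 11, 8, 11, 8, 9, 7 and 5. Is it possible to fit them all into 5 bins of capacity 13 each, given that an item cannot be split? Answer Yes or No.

No

Total = 65; ⌈65/13⌉ = 5.
6 items each exceed half the capacity and cannot share a bin, forcing at least 6 bins.
At least 6 bins are required, but only 5 are allowed.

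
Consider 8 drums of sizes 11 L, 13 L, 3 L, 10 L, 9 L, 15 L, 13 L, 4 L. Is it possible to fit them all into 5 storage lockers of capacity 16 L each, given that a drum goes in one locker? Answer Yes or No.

Total = 78 L; ⌈78/16⌉ = 5.
6 drums each exceed half the capacity and cannot share a locker, forcing at least 6 storage lockers.
At least 6 storage lockers are required, but only 5 are allowed.

No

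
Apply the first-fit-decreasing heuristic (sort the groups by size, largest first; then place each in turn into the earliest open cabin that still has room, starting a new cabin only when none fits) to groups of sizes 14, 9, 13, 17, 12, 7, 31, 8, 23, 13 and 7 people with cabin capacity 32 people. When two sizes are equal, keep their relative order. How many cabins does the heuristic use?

6

Sorted descending: 31, 23, 17, 14, 13, 13, 12, 9, 8, 7, 7.
  31 → cabin 1 (new)  [load 31/32]
  23 → cabin 2 (new)  [load 23/32]
  17 → cabin 3 (new)  [load 17/32]
  14 → cabin 3  [load 31/32]
  13 → cabin 4 (new)  [load 13/32]
  13 → cabin 4  [load 26/32]
  12 → cabin 5 (new)  [load 12/32]
  9 → cabin 2  [load 32/32]
  8 → cabin 5  [load 20/32]
  7 → cabin 5  [load 27/32]
  7 → cabin 6 (new)  [load 7/32]
6 cabins opened.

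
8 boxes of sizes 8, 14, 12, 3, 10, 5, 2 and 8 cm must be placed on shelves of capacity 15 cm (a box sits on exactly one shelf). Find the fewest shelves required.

5

Total = 14 + 12 + 10 + 8 + 8 + 5 + 3 + 2 = 62 cm.
Lower bound: ⌈62/15⌉ = 5 shelves.
A packing using 5 shelves:
  shelf 1: 14 = 14
  shelf 2: 12 + 3 = 15
  shelf 3: 10 + 5 = 15
  shelf 4: 8 + 2 = 10
  shelf 5: 8 = 8
This matches the lower bound, so 5 is optimal.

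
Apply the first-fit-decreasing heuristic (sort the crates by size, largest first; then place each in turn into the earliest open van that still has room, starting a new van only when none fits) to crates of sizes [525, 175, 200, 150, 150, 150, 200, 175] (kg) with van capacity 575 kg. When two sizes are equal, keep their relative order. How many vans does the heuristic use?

Sorted descending: 525, 200, 200, 175, 175, 150, 150, 150.
  525 → van 1 (new)  [load 525/575]
  200 → van 2 (new)  [load 200/575]
  200 → van 2  [load 400/575]
  175 → van 2  [load 575/575]
  175 → van 3 (new)  [load 175/575]
  150 → van 3  [load 325/575]
  150 → van 3  [load 475/575]
  150 → van 4 (new)  [load 150/575]
4 vans opened.

4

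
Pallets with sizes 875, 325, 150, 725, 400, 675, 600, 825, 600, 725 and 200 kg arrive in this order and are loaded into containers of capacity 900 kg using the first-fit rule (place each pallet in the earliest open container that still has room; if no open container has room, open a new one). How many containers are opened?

8

  875 → container 1 (new)  [load 875/900]
  325 → container 2 (new)  [load 325/900]
  150 → container 2  [load 475/900]
  725 → container 3 (new)  [load 725/900]
  400 → container 2  [load 875/900]
  675 → container 4 (new)  [load 675/900]
  600 → container 5 (new)  [load 600/900]
  825 → container 6 (new)  [load 825/900]
  600 → container 7 (new)  [load 600/900]
  725 → container 8 (new)  [load 725/900]
  200 → container 4  [load 875/900]
8 containers opened.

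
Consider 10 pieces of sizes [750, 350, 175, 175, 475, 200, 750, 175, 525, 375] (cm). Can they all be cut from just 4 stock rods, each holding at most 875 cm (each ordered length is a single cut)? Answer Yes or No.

No

Total = 3950 cm; ⌈3950/875⌉ = 5.
At least 5 stock rods are required, but only 4 are allowed.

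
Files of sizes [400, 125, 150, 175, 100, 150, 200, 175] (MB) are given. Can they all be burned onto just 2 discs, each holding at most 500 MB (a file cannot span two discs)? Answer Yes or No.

Total = 1475 MB; ⌈1475/500⌉ = 3.
At least 3 discs are required, but only 2 are allowed.

No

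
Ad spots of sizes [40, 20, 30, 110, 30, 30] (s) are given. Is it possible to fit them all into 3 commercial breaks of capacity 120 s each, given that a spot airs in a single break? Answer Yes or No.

Yes

A valid assignment using 3 commercial breaks:
  break 1: 110 = 110
  break 2: 40 + 30 + 30 + 20 = 120
  break 3: 30 = 30
Every load is within 120 s, so 3 commercial breaks suffice.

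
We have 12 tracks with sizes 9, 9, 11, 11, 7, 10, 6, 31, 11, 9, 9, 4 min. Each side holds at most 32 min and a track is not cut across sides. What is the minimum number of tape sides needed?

5

Total = 31 + 11 + 11 + 11 + 10 + 9 + 9 + 9 + 9 + 7 + 6 + 4 = 127 min.
Lower bound: ⌈127/32⌉ = 4 tape sides.
A packing using 5 tape sides:
  side 1: 31 = 31
  side 2: 11 + 11 + 10 = 32
  side 3: 11 + 9 + 9 = 29
  side 4: 9 + 9 + 7 + 6 = 31
  side 5: 4 = 4
No arrangement into 4 tape sides stays within capacity, so 5 is optimal.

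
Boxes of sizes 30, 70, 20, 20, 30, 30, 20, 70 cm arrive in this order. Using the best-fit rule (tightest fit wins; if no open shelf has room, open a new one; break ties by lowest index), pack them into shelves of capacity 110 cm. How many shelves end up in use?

  30 → shelf 1 (new)  [load 30/110]
  70 → shelf 1  [load 100/110]
  20 → shelf 2 (new)  [load 20/110]
  20 → shelf 2  [load 40/110]
  30 → shelf 2  [load 70/110]
  30 → shelf 2  [load 100/110]
  20 → shelf 3 (new)  [load 20/110]
  70 → shelf 3  [load 90/110]
3 shelves opened.

3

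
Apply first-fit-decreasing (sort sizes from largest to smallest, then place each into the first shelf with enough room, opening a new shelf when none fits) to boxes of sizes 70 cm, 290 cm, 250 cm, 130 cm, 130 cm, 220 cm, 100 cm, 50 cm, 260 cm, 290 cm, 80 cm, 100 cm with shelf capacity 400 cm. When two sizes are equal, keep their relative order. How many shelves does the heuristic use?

6

Sorted descending: 290, 290, 260, 250, 220, 130, 130, 100, 100, 80, 70, 50.
  290 → shelf 1 (new)  [load 290/400]
  290 → shelf 2 (new)  [load 290/400]
  260 → shelf 3 (new)  [load 260/400]
  250 → shelf 4 (new)  [load 250/400]
  220 → shelf 5 (new)  [load 220/400]
  130 → shelf 3  [load 390/400]
  130 → shelf 4  [load 380/400]
  100 → shelf 1  [load 390/400]
  100 → shelf 2  [load 390/400]
  80 → shelf 5  [load 300/400]
  70 → shelf 5  [load 370/400]
  50 → shelf 6 (new)  [load 50/400]
6 shelves opened.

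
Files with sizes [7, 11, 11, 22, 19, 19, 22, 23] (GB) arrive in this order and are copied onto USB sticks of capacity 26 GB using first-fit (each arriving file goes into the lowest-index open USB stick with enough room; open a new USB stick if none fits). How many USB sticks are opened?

7

  7 → USB stick 1 (new)  [load 7/26]
  11 → USB stick 1  [load 18/26]
  11 → USB stick 2 (new)  [load 11/26]
  22 → USB stick 3 (new)  [load 22/26]
  19 → USB stick 4 (new)  [load 19/26]
  19 → USB stick 5 (new)  [load 19/26]
  22 → USB stick 6 (new)  [load 22/26]
  23 → USB stick 7 (new)  [load 23/26]
7 USB sticks opened.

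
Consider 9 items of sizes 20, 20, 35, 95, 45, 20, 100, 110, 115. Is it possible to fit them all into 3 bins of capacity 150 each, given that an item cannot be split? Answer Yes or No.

Total = 560; ⌈560/150⌉ = 4.
At least 4 bins are required, but only 3 are allowed.

No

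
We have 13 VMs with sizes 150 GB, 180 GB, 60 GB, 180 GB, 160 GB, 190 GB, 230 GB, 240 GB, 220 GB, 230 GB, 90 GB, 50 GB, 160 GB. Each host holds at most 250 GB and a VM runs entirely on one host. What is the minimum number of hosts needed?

10

Total = 240 + 230 + 230 + 220 + 190 + 180 + 180 + 160 + 160 + 150 + 90 + 60 + 50 = 2140 GB.
Lower bound: ⌈2140/250⌉ = 9 hosts.
Also, 10 VMs each exceed 125 GB, and no two of those can share a host, so at least 10 hosts are needed.
A packing using 10 hosts:
  host 1: 240 = 240
  host 2: 230 = 230
  host 3: 230 = 230
  host 4: 220 = 220
  host 5: 190 + 60 = 250
  host 6: 180 + 50 = 230
  host 7: 180 = 180
  host 8: 160 + 90 = 250
  host 9: 160 = 160
  host 10: 150 = 150
This matches the lower bound, so 10 is optimal.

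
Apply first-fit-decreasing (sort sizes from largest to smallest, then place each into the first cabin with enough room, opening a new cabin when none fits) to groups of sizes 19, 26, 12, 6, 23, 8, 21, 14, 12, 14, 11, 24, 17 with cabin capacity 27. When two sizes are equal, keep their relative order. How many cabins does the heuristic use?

9

Sorted descending: 26, 24, 23, 21, 19, 17, 14, 14, 12, 12, 11, 8, 6.
  26 → cabin 1 (new)  [load 26/27]
  24 → cabin 2 (new)  [load 24/27]
  23 → cabin 3 (new)  [load 23/27]
  21 → cabin 4 (new)  [load 21/27]
  19 → cabin 5 (new)  [load 19/27]
  17 → cabin 6 (new)  [load 17/27]
  14 → cabin 7 (new)  [load 14/27]
  14 → cabin 8 (new)  [load 14/27]
  12 → cabin 7  [load 26/27]
  12 → cabin 8  [load 26/27]
  11 → cabin 9 (new)  [load 11/27]
  8 → cabin 5  [load 27/27]
  6 → cabin 4  [load 27/27]
9 cabins opened.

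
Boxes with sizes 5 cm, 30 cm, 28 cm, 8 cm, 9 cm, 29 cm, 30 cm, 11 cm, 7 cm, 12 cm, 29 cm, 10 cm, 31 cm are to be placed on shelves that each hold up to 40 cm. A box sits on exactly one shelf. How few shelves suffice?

Total = 31 + 30 + 30 + 29 + 29 + 28 + 12 + 11 + 10 + 9 + 8 + 7 + 5 = 239 cm.
Lower bound: ⌈239/40⌉ = 6 shelves.
A packing using 7 shelves:
  shelf 1: 31 + 9 = 40
  shelf 2: 30 + 10 = 40
  shelf 3: 30 + 8 = 38
  shelf 4: 29 + 11 = 40
  shelf 5: 29 + 7 = 36
  shelf 6: 28 + 12 = 40
  shelf 7: 5 = 5
No arrangement into 6 shelves stays within capacity, so 7 is optimal.

7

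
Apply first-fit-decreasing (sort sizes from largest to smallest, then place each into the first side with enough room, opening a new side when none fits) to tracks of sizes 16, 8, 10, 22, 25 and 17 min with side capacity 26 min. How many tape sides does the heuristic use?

Sorted descending: 25, 22, 17, 16, 10, 8.
  25 → side 1 (new)  [load 25/26]
  22 → side 2 (new)  [load 22/26]
  17 → side 3 (new)  [load 17/26]
  16 → side 4 (new)  [load 16/26]
  10 → side 4  [load 26/26]
  8 → side 3  [load 25/26]
4 tape sides opened.

4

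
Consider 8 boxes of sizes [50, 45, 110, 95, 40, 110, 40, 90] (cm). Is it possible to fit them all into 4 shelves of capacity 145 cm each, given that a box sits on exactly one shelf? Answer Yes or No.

No

Total = 580 cm; ⌈580/145⌉ = 4.
The bound of 4 does not rule out 4, but exhaustive search shows no assignment into 4 shelves of capacity 145 cm exists — the minimum is 5.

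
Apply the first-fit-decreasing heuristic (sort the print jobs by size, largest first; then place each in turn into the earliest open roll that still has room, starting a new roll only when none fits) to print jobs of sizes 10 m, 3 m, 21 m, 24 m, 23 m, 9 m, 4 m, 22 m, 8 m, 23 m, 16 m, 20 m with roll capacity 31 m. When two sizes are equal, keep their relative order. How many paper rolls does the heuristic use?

7

Sorted descending: 24, 23, 23, 22, 21, 20, 16, 10, 9, 8, 4, 3.
  24 → roll 1 (new)  [load 24/31]
  23 → roll 2 (new)  [load 23/31]
  23 → roll 3 (new)  [load 23/31]
  22 → roll 4 (new)  [load 22/31]
  21 → roll 5 (new)  [load 21/31]
  20 → roll 6 (new)  [load 20/31]
  16 → roll 7 (new)  [load 16/31]
  10 → roll 5  [load 31/31]
  9 → roll 4  [load 31/31]
  8 → roll 2  [load 31/31]
  4 → roll 1  [load 28/31]
  3 → roll 1  [load 31/31]
7 paper rolls opened.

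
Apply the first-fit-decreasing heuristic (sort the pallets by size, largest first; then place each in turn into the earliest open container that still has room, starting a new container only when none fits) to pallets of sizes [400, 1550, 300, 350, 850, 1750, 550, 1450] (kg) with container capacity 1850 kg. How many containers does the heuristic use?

Sorted descending: 1750, 1550, 1450, 850, 550, 400, 350, 300.
  1750 → container 1 (new)  [load 1750/1850]
  1550 → container 2 (new)  [load 1550/1850]
  1450 → container 3 (new)  [load 1450/1850]
  850 → container 4 (new)  [load 850/1850]
  550 → container 4  [load 1400/1850]
  400 → container 3  [load 1850/1850]
  350 → container 4  [load 1750/1850]
  300 → container 2  [load 1850/1850]
4 containers opened.

4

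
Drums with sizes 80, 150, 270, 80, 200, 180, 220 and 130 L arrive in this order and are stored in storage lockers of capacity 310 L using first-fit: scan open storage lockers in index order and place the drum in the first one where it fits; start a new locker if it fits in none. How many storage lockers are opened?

5

  80 → locker 1 (new)  [load 80/310]
  150 → locker 1  [load 230/310]
  270 → locker 2 (new)  [load 270/310]
  80 → locker 1  [load 310/310]
  200 → locker 3 (new)  [load 200/310]
  180 → locker 4 (new)  [load 180/310]
  220 → locker 5 (new)  [load 220/310]
  130 → locker 4  [load 310/310]
5 storage lockers opened.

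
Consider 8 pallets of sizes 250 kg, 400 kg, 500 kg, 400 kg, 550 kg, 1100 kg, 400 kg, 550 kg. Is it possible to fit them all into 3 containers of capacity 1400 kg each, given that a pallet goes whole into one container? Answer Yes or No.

No

Total = 4150 kg; ⌈4150/1400⌉ = 3.
The bound of 3 does not rule out 3, but exhaustive search shows no assignment into 3 containers of capacity 1400 kg exists — the minimum is 4.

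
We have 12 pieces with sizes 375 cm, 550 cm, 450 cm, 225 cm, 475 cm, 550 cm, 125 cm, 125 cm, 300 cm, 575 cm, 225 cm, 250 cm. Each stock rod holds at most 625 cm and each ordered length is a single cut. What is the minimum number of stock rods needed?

8

Total = 575 + 550 + 550 + 475 + 450 + 375 + 300 + 250 + 225 + 225 + 125 + 125 = 4225 cm.
Lower bound: ⌈4225/625⌉ = 7 stock rods.
A packing using 8 stock rods:
  stock rod 1: 575 = 575
  stock rod 2: 550 = 550
  stock rod 3: 550 = 550
  stock rod 4: 475 + 125 = 600
  stock rod 5: 450 + 125 = 575
  stock rod 6: 375 + 250 = 625
  stock rod 7: 300 + 225 = 525
  stock rod 8: 225 = 225
No arrangement into 7 stock rods stays within capacity, so 8 is optimal.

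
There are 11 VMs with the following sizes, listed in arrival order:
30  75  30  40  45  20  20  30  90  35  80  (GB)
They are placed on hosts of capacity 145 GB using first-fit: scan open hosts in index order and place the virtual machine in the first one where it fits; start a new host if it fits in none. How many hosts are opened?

  30 → host 1 (new)  [load 30/145]
  75 → host 1  [load 105/145]
  30 → host 1  [load 135/145]
  40 → host 2 (new)  [load 40/145]
  45 → host 2  [load 85/145]
  20 → host 2  [load 105/145]
  20 → host 2  [load 125/145]
  30 → host 3 (new)  [load 30/145]
  90 → host 3  [load 120/145]
  35 → host 4 (new)  [load 35/145]
  80 → host 4  [load 115/145]
4 hosts opened.

4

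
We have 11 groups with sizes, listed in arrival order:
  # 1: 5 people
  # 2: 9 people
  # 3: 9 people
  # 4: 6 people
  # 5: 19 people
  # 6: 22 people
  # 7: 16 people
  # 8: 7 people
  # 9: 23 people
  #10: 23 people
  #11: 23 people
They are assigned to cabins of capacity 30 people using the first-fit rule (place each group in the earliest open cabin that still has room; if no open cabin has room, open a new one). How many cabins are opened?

7

  5 → cabin 1 (new)  [load 5/30]
  9 → cabin 1  [load 14/30]
  9 → cabin 1  [load 23/30]
  6 → cabin 1  [load 29/30]
  19 → cabin 2 (new)  [load 19/30]
  22 → cabin 3 (new)  [load 22/30]
  16 → cabin 4 (new)  [load 16/30]
  7 → cabin 2  [load 26/30]
  23 → cabin 5 (new)  [load 23/30]
  23 → cabin 6 (new)  [load 23/30]
  23 → cabin 7 (new)  [load 23/30]
7 cabins opened.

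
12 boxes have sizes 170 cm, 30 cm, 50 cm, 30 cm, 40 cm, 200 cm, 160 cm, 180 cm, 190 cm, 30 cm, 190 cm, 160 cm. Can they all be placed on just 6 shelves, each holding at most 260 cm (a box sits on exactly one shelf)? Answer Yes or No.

No

Total = 1430 cm; ⌈1430/260⌉ = 6.
7 boxes each exceed half the capacity and cannot share a shelf, forcing at least 7 shelves.
At least 7 shelves are required, but only 6 are allowed.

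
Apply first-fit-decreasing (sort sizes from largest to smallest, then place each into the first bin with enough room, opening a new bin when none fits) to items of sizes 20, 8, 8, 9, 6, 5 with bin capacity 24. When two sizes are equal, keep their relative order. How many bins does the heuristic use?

Sorted descending: 20, 9, 8, 8, 6, 5.
  20 → bin 1 (new)  [load 20/24]
  9 → bin 2 (new)  [load 9/24]
  8 → bin 2  [load 17/24]
  8 → bin 3 (new)  [load 8/24]
  6 → bin 2  [load 23/24]
  5 → bin 3  [load 13/24]
3 bins opened.

3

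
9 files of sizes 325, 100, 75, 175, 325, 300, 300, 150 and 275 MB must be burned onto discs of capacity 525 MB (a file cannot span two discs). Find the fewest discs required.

5

Total = 325 + 325 + 300 + 300 + 275 + 175 + 150 + 100 + 75 = 2025 MB.
Lower bound: ⌈2025/525⌉ = 4 discs.
Also, 5 files each exceed 525/2 MB, and no two of those can share a disc, so at least 5 discs are needed.
A packing using 5 discs:
  disc 1: 325 + 175 = 500
  disc 2: 325 + 150 = 475
  disc 3: 300 + 100 + 75 = 475
  disc 4: 300 = 300
  disc 5: 275 = 275
This matches the lower bound, so 5 is optimal.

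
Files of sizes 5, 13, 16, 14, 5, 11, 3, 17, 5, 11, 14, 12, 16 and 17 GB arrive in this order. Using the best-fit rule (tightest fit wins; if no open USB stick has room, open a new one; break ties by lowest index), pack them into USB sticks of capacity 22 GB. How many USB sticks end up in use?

  5 → USB stick 1 (new)  [load 5/22]
  13 → USB stick 1  [load 18/22]
  16 → USB stick 2 (new)  [load 16/22]
  14 → USB stick 3 (new)  [load 14/22]
  5 → USB stick 2  [load 21/22]
  11 → USB stick 4 (new)  [load 11/22]
  3 → USB stick 1  [load 21/22]
  17 → USB stick 5 (new)  [load 17/22]
  5 → USB stick 5  [load 22/22]
  11 → USB stick 4  [load 22/22]
  14 → USB stick 6 (new)  [load 14/22]
  12 → USB stick 7 (new)  [load 12/22]
  16 → USB stick 8 (new)  [load 16/22]
  17 → USB stick 9 (new)  [load 17/22]
9 USB sticks opened.

9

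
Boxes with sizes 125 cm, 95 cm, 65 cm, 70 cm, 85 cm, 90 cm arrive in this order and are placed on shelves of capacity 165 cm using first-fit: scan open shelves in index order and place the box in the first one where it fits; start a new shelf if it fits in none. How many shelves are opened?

4

  125 → shelf 1 (new)  [load 125/165]
  95 → shelf 2 (new)  [load 95/165]
  65 → shelf 2  [load 160/165]
  70 → shelf 3 (new)  [load 70/165]
  85 → shelf 3  [load 155/165]
  90 → shelf 4 (new)  [load 90/165]
4 shelves opened.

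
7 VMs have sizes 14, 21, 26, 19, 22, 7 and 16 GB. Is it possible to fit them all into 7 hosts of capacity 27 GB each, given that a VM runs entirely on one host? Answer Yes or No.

A valid assignment using 6 hosts:
  host 1: 26 = 26
  host 2: 22 = 22
  host 3: 21 = 21
  host 4: 19 + 7 = 26
  host 5: 16 = 16
  host 6: 14 = 14
That uses only 6 ≤ 7, so 7 hosts are enough.

Yes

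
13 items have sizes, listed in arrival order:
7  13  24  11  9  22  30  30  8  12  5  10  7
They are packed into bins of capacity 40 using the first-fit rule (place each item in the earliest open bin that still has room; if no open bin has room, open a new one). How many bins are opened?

  7 → bin 1 (new)  [load 7/40]
  13 → bin 1  [load 20/40]
  24 → bin 2 (new)  [load 24/40]
  11 → bin 1  [load 31/40]
  9 → bin 1  [load 40/40]
  22 → bin 3 (new)  [load 22/40]
  30 → bin 4 (new)  [load 30/40]
  30 → bin 5 (new)  [load 30/40]
  8 → bin 2  [load 32/40]
  12 → bin 3  [load 34/40]
  5 → bin 2  [load 37/40]
  10 → bin 4  [load 40/40]
  7 → bin 5  [load 37/40]
5 bins opened.

5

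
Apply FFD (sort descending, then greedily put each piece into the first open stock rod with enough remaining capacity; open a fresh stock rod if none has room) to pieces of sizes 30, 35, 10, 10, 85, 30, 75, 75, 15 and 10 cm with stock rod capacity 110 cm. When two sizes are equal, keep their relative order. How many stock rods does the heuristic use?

Sorted descending: 85, 75, 75, 35, 30, 30, 15, 10, 10, 10.
  85 → stock rod 1 (new)  [load 85/110]
  75 → stock rod 2 (new)  [load 75/110]
  75 → stock rod 3 (new)  [load 75/110]
  35 → stock rod 2  [load 110/110]
  30 → stock rod 3  [load 105/110]
  30 → stock rod 4 (new)  [load 30/110]
  15 → stock rod 1  [load 100/110]
  10 → stock rod 1  [load 110/110]
  10 → stock rod 4  [load 40/110]
  10 → stock rod 4  [load 50/110]
4 stock rods opened.

4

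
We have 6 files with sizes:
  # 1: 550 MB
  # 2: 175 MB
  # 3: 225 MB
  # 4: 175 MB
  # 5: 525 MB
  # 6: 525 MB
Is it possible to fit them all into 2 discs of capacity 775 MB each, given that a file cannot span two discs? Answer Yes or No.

No

Total = 2175 MB; ⌈2175/775⌉ = 3.
At least 3 discs are required, but only 2 are allowed.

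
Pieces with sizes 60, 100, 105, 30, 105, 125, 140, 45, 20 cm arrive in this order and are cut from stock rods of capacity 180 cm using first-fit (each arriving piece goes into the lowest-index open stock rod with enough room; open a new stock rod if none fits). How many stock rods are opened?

5

  60 → stock rod 1 (new)  [load 60/180]
  100 → stock rod 1  [load 160/180]
  105 → stock rod 2 (new)  [load 105/180]
  30 → stock rod 2  [load 135/180]
  105 → stock rod 3 (new)  [load 105/180]
  125 → stock rod 4 (new)  [load 125/180]
  140 → stock rod 5 (new)  [load 140/180]
  45 → stock rod 2  [load 180/180]
  20 → stock rod 1  [load 180/180]
5 stock rods opened.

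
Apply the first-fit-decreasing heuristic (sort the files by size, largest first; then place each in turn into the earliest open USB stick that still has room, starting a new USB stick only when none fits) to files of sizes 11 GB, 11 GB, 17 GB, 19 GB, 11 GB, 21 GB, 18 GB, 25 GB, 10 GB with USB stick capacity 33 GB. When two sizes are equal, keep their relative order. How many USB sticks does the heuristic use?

5

Sorted descending: 25, 21, 19, 18, 17, 11, 11, 11, 10.
  25 → USB stick 1 (new)  [load 25/33]
  21 → USB stick 2 (new)  [load 21/33]
  19 → USB stick 3 (new)  [load 19/33]
  18 → USB stick 4 (new)  [load 18/33]
  17 → USB stick 5 (new)  [load 17/33]
  11 → USB stick 2  [load 32/33]
  11 → USB stick 3  [load 30/33]
  11 → USB stick 4  [load 29/33]
  10 → USB stick 5  [load 27/33]
5 USB sticks opened.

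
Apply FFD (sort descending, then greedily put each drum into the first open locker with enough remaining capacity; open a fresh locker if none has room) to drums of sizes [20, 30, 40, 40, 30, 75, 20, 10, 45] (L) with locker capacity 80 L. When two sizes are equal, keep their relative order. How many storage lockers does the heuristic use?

Sorted descending: 75, 45, 40, 40, 30, 30, 20, 20, 10.
  75 → locker 1 (new)  [load 75/80]
  45 → locker 2 (new)  [load 45/80]
  40 → locker 3 (new)  [load 40/80]
  40 → locker 3  [load 80/80]
  30 → locker 2  [load 75/80]
  30 → locker 4 (new)  [load 30/80]
  20 → locker 4  [load 50/80]
  20 → locker 4  [load 70/80]
  10 → locker 4  [load 80/80]
4 storage lockers opened.

4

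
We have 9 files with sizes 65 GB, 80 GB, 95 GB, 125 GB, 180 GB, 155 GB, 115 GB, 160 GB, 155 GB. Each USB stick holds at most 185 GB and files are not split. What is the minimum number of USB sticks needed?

7

Total = 180 + 160 + 155 + 155 + 125 + 115 + 95 + 80 + 65 = 1130 GB.
Lower bound: ⌈1130/185⌉ = 7 USB sticks.
A packing using 7 USB sticks:
  USB stick 1: 180 = 180
  USB stick 2: 160 = 160
  USB stick 3: 155 = 155
  USB stick 4: 155 = 155
  USB stick 5: 125 = 125
  USB stick 6: 115 + 65 = 180
  USB stick 7: 95 + 80 = 175
This matches the lower bound, so 7 is optimal.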